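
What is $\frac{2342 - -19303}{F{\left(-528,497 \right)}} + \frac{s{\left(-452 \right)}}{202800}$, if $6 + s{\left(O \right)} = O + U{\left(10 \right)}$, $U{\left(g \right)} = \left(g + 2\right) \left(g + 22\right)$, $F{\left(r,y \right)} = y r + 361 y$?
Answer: $- \frac{2197873963}{8416098600} \approx -0.26115$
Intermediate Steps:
$F{\left(r,y \right)} = 361 y + r y$ ($F{\left(r,y \right)} = r y + 361 y = 361 y + r y$)
$U{\left(g \right)} = \left(2 + g\right) \left(22 + g\right)$
$s{\left(O \right)} = 378 + O$ ($s{\left(O \right)} = -6 + \left(O + \left(44 + 10^{2} + 24 \cdot 10\right)\right) = -6 + \left(O + \left(44 + 100 + 240\right)\right) = -6 + \left(O + 384\right) = -6 + \left(384 + O\right) = 378 + O$)
$\frac{2342 - -19303}{F{\left(-528,497 \right)}} + \frac{s{\left(-452 \right)}}{202800} = \frac{2342 - -19303}{497 \left(361 - 528\right)} + \frac{378 - 452}{202800} = \frac{2342 + 19303}{497 \left(-167\right)} - \frac{37}{101400} = \frac{21645}{-82999} - \frac{37}{101400} = 21645 \left(- \frac{1}{82999}\right) - \frac{37}{101400} = - \frac{21645}{82999} - \frac{37}{101400} = - \frac{2197873963}{8416098600}$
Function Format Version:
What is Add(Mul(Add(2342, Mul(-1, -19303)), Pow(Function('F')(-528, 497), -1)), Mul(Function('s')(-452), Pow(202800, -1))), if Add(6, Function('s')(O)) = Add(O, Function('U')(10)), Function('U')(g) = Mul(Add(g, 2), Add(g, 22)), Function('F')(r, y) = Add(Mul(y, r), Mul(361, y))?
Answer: Rational(-2197873963, 8416098600) ≈ -0.26115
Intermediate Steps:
Function('F')(r, y) = Add(Mul(361, y), Mul(r, y)) (Function('F')(r, y) = Add(Mul(r, y), Mul(361, y)) = Add(Mul(361, y), Mul(r, y)))
Function('U')(g) = Mul(Add(2, g), Add(22, g))
Function('s')(O) = Add(378, O) (Function('s')(O) = Add(-6, Add(O, Add(44, Pow(10, 2), Mul(24, 10)))) = Add(-6, Add(O, Add(44, 100, 240))) = Add(-6, Add(O, 384)) = Add(-6, Add(384, O)) = Add(378, O))
Add(Mul(Add(2342, Mul(-1, -19303)), Pow(Function('F')(-528, 497), -1)), Mul(Function('s')(-452), Pow(202800, -1))) = Add(Mul(Add(2342, Mul(-1, -19303)), Pow(Mul(497, Add(361, -528)), -1)), Mul(Add(378, -452), Pow(202800, -1))) = Add(Mul(Add(2342, 19303), Pow(Mul(497, -167), -1)), Mul(-74, Rational(1, 202800))) = Add(Mul(21645, Pow(-82999, -1)), Rational(-37, 101400)) = Add(Mul(21645, Rational(-1, 82999)), Rational(-37, 101400)) = Add(Rational(-21645, 82999), Rational(-37, 101400)) = Rational(-2197873963, 8416098600)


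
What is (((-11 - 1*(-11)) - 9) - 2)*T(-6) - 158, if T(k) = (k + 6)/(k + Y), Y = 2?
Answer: -158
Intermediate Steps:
T(k) = (6 + k)/(2 + k) (T(k) = (k + 6)/(k + 2) = (6 + k)/(2 + k))
(((-11 - 1*(-11)) - 9) - 2)*T(-6) - 158 = (((-11 - 1*(-11)) - 9) - 2)*((6 - 6)/(2 - 6)) - 158 = (((-11 + 11) - 9) - 2)*(0/(-4)) - 158 = ((0 - 9) - 2)*(-1/4*0) - 158 = (-9 - 2)*0 - 158 = -11*0 - 158 = 0 - 158 = -158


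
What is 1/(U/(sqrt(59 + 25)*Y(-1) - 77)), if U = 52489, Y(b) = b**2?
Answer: -77/52489 + 2*sqrt(21)/52489 ≈ -0.0012924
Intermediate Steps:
1/(U/(sqrt(59 + 25)*Y(-1) - 77)) = 1/(52489/(sqrt(59 + 25)*(-1)**2 - 77)) = 1/(52489/(sqrt(84)*1 - 77)) = 1/(52489/((2*sqrt(21))*1 - 77)) = 1/(52489/(2*sqrt(21) - 77)) = 1/(52489/(-77 + 2*sqrt(21))) = -77/52489 + 2*sqrt(21)/52489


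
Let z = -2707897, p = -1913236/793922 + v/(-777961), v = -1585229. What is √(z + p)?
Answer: I*√258251905458001352141603755486/308820176521 ≈ 1645.6*I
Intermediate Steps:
p = -114937406829/308820176521 (p = -1913236/793922 - 1585229/(-777961) = -1913236*1/793922 - 1585229*(-1/777961) = -956618/396961 + 1585229/777961 = -114937406829/308820176521 ≈ -0.37218)
√(z + p) = √(-2707897 - 114937406829/308820176521) = √(-836253344478093166/308820176521) = I*√258251905458001352141603755486/308820176521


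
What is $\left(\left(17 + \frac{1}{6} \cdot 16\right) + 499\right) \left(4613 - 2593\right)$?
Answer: $\frac{3143120}{3} \approx 1.0477 \cdot 10^{6}$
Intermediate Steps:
$\left(\left(17 + \frac{1}{6} \cdot 16\right) + 499\right) \left(4613 - 2593\right) = \left(\left(17 + \frac{1}{6} \cdot 16\right) + 499\right) 2020 = \left(\left(17 + \frac{8}{3}\right) + 499\right) 2020 = \left(\frac{59}{3} + 499\right) 2020 = \frac{1556}{3} \cdot 2020 = \frac{3143120}{3}$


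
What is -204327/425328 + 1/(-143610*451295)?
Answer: -2207088319255663/4594284948255600 ≈ -0.48040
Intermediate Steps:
-204327/425328 + 1/(-143610*451295) = -204327*1/425328 - 1/143610*1/451295 = -68109/141776 - 1/64810474950 = -2207088319255663/4594284948255600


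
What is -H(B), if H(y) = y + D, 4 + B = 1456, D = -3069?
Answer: 1617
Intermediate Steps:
B = 1452 (B = -4 + 1456 = 1452)
H(y) = -3069 + y (H(y) = y - 3069 = -3069 + y)
-H(B) = -(-3069 + 1452) = -1*(-1617) = 1617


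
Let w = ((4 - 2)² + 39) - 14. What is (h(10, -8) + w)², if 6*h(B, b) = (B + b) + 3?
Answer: 32041/36 ≈ 890.03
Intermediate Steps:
h(B, b) = ½ + B/6 + b/6 (h(B, b) = ((B + b) + 3)/6 = (3 + B + b)/6 = ½ + B/6 + b/6)
w = 29 (w = (2² + 39) - 14 = (4 + 39) - 14 = 43 - 14 = 29)
(h(10, -8) + w)² = ((½ + (⅙)*10 + (⅙)*(-8)) + 29)² = ((½ + 5/3 - 4/3) + 29)² = (⅚ + 29)² = (179/6)² = 32041/36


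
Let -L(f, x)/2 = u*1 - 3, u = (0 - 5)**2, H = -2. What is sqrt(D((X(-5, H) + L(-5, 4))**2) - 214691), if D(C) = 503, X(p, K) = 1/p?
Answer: 2*I*sqrt(53547) ≈ 462.8*I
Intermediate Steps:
u = 25 (u = (-5)**2 = 25)
L(f, x) = -44 (L(f, x) = -2*(25*1 - 3) = -2*(25 - 3) = -2*22 = -44)
sqrt(D((X(-5, H) + L(-5, 4))**2) - 214691) = sqrt(503 - 214691) = sqrt(-214188) = 2*I*sqrt(53547)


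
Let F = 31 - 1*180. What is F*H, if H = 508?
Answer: -75692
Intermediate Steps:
F = -149 (F = 31 - 180 = -149)
F*H = -149*508 = -75692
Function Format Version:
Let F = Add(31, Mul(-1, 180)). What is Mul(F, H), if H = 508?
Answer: -75692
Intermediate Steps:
F = -149 (F = Add(31, -180) = -149)
Mul(F, H) = Mul(-149, 508) = -75692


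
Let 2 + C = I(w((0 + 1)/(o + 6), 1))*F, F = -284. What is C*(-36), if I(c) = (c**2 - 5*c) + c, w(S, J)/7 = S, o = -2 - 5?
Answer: 787320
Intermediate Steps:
o = -7
w(S, J) = 7*S
I(c) = c**2 - 4*c
C = -21870 (C = -2 + ((7*((0 + 1)/(-7 + 6)))*(-4 + 7*((0 + 1)/(-7 + 6))))*(-284) = -2 + ((7*(1/(-1)))*(-4 + 7*(1/(-1))))*(-284) = -2 + ((7*(1*(-1)))*(-4 + 7*(1*(-1))))*(-284) = -2 + ((7*(-1))*(-4 + 7*(-1)))*(-284) = -2 - 7*(-4 - 7)*(-284) = -2 - 7*(-11)*(-284) = -2 + 77*(-284) = -2 - 21868 = -21870)
C*(-36) = -21870*(-36) = 787320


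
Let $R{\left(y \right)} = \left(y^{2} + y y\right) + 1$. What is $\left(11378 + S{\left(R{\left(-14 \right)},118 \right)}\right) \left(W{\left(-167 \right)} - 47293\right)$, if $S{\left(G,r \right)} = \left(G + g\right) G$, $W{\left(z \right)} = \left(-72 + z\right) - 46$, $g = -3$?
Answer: $-7833622544$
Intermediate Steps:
$W{\left(z \right)} = -118 + z$
$R{\left(y \right)} = 1 + 2 y^{2}$ ($R{\left(y \right)} = \left(y^{2} + y^{2}\right) + 1 = 2 y^{2} + 1 = 1 + 2 y^{2}$)
$S{\left(G,r \right)} = G \left(-3 + G\right)$ ($S{\left(G,r \right)} = \left(G - 3\right) G = \left(-3 + G\right) G = G \left(-3 + G\right)$)
$\left(11378 + S{\left(R{\left(-14 \right)},118 \right)}\right) \left(W{\left(-167 \right)} - 47293\right) = \left(11378 + \left(1 + 2 \left(-14\right)^{2}\right) \left(-3 + \left(1 + 2 \left(-14\right)^{2}\right)\right)\right) \left(\left(-118 - 167\right) - 47293\right) = \left(11378 + \left(1 + 2 \cdot 196\right) \left(-3 + \left(1 + 2 \cdot 196\right)\right)\right) \left(-285 - 47293\right) = \left(11378 + \left(1 + 392\right) \left(-3 + \left(1 + 392\right)\right)\right) \left(-47578\right) = \left(11378 + 393 \left(-3 + 393\right)\right) \left(-47578\right) = \left(11378 + 393 \cdot 390\right) \left(-47578\right) = \left(11378 + 153270\right) \left(-47578\right) = 164648 \left(-47578\right) = -7833622544$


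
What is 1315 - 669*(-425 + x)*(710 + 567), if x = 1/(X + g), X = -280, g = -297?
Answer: 209500518493/577 ≈ 3.6309e+8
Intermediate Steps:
x = -1/577 (x = 1/(-280 - 297) = 1/(-577) = -1/577 ≈ -0.0017331)
1315 - 669*(-425 + x)*(710 + 567) = 1315 - 669*(-425 - 1/577)*(710 + 567) = 1315 - (-164056194)*1277/577 = 1315 - 669*(-313153602/577) = 1315 + 209499759738/577 = 209500518493/577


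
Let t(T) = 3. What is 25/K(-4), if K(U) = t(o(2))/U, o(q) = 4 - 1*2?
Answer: -100/3 ≈ -33.333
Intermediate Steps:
o(q) = 2 (o(q) = 4 - 2 = 2)
K(U) = 3/U
25/K(-4) = 25/((3/(-4))) = 25/((3*(-1/4))) = 25/(-3/4) = 25*(-4/3) = -100/3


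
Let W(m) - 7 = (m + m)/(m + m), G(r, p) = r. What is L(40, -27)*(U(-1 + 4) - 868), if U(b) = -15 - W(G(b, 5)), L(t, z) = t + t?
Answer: -71280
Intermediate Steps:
L(t, z) = 2*t
W(m) = 8 (W(m) = 7 + (m + m)/(m + m) = 7 + (2*m)/((2*m)) = 7 + (2*m)*(1/(2*m)) = 7 + 1 = 8)
U(b) = -23 (U(b) = -15 - 1*8 = -15 - 8 = -23)
L(40, -27)*(U(-1 + 4) - 868) = (2*40)*(-23 - 868) = 80*(-891) = -71280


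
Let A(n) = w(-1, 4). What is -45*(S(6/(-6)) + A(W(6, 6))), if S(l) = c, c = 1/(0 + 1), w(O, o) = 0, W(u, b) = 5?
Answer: -45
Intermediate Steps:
c = 1 (c = 1/1 = 1)
S(l) = 1
A(n) = 0
-45*(S(6/(-6)) + A(W(6, 6))) = -45*(1 + 0) = -45*1 = -45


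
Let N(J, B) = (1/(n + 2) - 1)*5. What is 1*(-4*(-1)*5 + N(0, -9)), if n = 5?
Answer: 110/7 ≈ 15.714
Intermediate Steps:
N(J, B) = -30/7 (N(J, B) = (1/(5 + 2) - 1)*5 = (1/7 - 1)*5 = -6/7*5 = -30/7)
1*(-4*(-1)*5 + N(0, -9)) = 1*(-4*(-1)*5 - 30/7) = 1*(4*5 - 30/7) = 1*(20 - 30/7) = 1*(110/7) = 110/7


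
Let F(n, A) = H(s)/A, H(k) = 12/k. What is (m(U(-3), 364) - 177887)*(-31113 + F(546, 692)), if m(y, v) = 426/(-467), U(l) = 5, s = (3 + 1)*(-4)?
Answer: 7154368547566485/1292656 ≈ 5.5346e+9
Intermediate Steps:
s = -16 (s = 4*(-4) = -16)
F(n, A) = -3/(4*A) (F(n, A) = (12/(-16))/A = (12*(-1/16))/A = -3/(4*A))
m(y, v) = -426/467 (m(y, v) = 426*(-1/467) = -426/467)
(m(U(-3), 364) - 177887)*(-31113 + F(546, 692)) = (-426/467 - 177887)*(-31113 - 3/4/692) = -83073655*(-31113 - 3/4*1/692)/467 = -83073655*(-31113 - 3/2768)/467 = -83073655/467*(-86120787/2768) = 7154368547566485/1292656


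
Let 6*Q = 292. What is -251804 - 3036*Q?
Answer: -399556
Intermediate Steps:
Q = 146/3 (Q = (⅙)*292 = 146/3 ≈ 48.667)
-251804 - 3036*Q = -251804 - 3036*146/3 = -251804 - 1*147752 = -251804 - 147752 = -399556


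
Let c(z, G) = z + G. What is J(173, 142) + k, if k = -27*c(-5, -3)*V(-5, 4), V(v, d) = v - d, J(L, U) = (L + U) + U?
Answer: -1487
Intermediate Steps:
c(z, G) = G + z
J(L, U) = L + 2*U
k = -1944 (k = -27*(-3 - 5)*(-5 - 1*4) = -27*(-8)*(-5 - 4) = -(-216)*(-9) = -1*1944 = -1944)
J(173, 142) + k = (173 + 2*142) - 1944 = (173 + 284) - 1944 = 457 - 1944 = -1487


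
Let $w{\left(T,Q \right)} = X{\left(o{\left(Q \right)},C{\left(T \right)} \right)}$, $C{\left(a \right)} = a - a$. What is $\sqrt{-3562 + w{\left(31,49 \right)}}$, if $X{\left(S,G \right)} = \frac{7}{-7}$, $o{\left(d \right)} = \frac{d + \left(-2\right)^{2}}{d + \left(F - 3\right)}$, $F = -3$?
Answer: $i \sqrt{3563} \approx 59.691 i$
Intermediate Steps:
$C{\left(a \right)} = 0$
$o{\left(d \right)} = \frac{4 + d}{-6 + d}$ ($o{\left(d \right)} = \frac{d + \left(-2\right)^{2}}{d - 6} = \frac{d + 4}{d - 6} = \frac{4 + d}{-6 + d}$)
$X{\left(S,G \right)} = -1$ ($X{\left(S,G \right)} = 7 \left(- \frac{1}{7}\right) = -1$)
$w{\left(T,Q \right)} = -1$
$\sqrt{-3562 + w{\left(31,49 \right)}} = \sqrt{-3562 - 1} = \sqrt{-3563} = i \sqrt{3563}$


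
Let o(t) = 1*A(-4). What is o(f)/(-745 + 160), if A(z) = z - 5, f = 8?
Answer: 1/65 ≈ 0.015385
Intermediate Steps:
A(z) = -5 + z
o(t) = -9 (o(t) = 1*(-5 - 4) = 1*(-9) = -9)
o(f)/(-745 + 160) = -9/(-745 + 160) = -9/(-585) = -9*(-1/585) = 1/65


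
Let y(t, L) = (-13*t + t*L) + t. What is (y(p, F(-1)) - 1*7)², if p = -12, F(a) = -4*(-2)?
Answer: 1681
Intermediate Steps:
F(a) = 8
y(t, L) = -12*t + L*t (y(t, L) = (-13*t + L*t) + t = -12*t + L*t)
(y(p, F(-1)) - 1*7)² = (-12*(-12 + 8) - 1*7)² = (-12*(-4) - 7)² = (48 - 7)² = 41² = 1681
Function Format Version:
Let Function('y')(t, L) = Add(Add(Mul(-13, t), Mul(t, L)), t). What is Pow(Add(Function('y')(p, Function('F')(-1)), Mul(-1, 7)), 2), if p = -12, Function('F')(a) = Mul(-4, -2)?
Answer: 1681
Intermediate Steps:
Function('F')(a) = 8
Function('y')(t, L) = Add(Mul(-12, t), Mul(L, t)) (Function('y')(t, L) = Add(Add(Mul(-13, t), Mul(L, t)), t) = Add(Mul(-12, t), Mul(L, t)))
Pow(Add(Function('y')(p, Function('F')(-1)), Mul(-1, 7)), 2) = Pow(Add(Mul(-12, Add(-12, 8)), Mul(-1, 7)), 2) = Pow(Add(Mul(-12, -4), -7), 2) = Pow(Add(48, -7), 2) = Pow(41, 2) = 1681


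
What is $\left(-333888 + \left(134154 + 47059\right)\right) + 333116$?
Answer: $180441$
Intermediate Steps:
$\left(-333888 + \left(134154 + 47059\right)\right) + 333116 = \left(-333888 + 181213\right) + 333116 = -152675 + 333116 = 180441$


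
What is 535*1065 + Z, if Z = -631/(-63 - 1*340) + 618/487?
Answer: 111825167626/196261 ≈ 5.6978e+5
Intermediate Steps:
Z = 556351/196261 (Z = -631/(-63 - 340) + 618*(1/487) = -631/(-403) + 618/487 = -631*(-1/403) + 618/487 = 631/403 + 618/487 = 556351/196261 ≈ 2.8348)
535*1065 + Z = 535*1065 + 556351/196261 = 569775 + 556351/196261 = 111825167626/196261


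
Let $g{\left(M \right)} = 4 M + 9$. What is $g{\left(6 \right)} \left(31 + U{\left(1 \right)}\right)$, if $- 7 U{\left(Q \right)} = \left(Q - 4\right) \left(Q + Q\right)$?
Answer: $\frac{7359}{7} \approx 1051.3$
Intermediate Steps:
$g{\left(M \right)} = 9 + 4 M$
$U{\left(Q \right)} = - \frac{2 Q \left(-4 + Q\right)}{7}$ ($U{\left(Q \right)} = - \frac{\left(Q - 4\right) \left(Q + Q\right)}{7} = - \frac{\left(-4 + Q\right) 2 Q}{7} = - \frac{2 Q \left(-4 + Q\right)}{7}$)
$g{\left(6 \right)} \left(31 + U{\left(1 \right)}\right) = \left(9 + 4 \cdot 6\right) \left(31 + \frac{2}{7} \cdot 1 \left(4 - 1\right)\right) = \left(9 + 24\right) \left(31 + \frac{2}{7} \cdot 1 \left(4 - 1\right)\right) = 33 \left(31 + \frac{2}{7} \cdot 1 \cdot 3\right) = 33 \left(31 + \frac{6}{7}\right) = 33 \cdot \frac{223}{7} = \frac{7359}{7}$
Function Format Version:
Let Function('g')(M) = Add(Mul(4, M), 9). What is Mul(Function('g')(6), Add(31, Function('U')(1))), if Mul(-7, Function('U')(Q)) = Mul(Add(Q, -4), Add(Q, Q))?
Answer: Rational(7359, 7) ≈ 1051.3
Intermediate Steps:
Function('g')(M) = Add(9, Mul(4, M))
Function('U')(Q) = Mul(Rational(-2, 7), Q, Add(-4, Q)) (Function('U')(Q) = Mul(Rational(-1, 7), Mul(Add(Q, -4), Add(Q, Q))) = Mul(Rational(-1, 7), Mul(Add(-4, Q), Mul(2, Q))) = Mul(Rational(-1, 7), Mul(2, Q, Add(-4, Q))) = Mul(Rational(-2, 7), Q, Add(-4, Q)))
Mul(Function('g')(6), Add(31, Function('U')(1))) = Mul(Add(9, Mul(4, 6)), Add(31, Mul(Rational(2, 7), 1, Add(4, Mul(-1, 1))))) = Mul(Add(9, 24), Add(31, Mul(Rational(2, 7), 1, Add(4, -1)))) = Mul(33, Add(31, Mul(Rational(2, 7), 1, 3))) = Mul(33, Add(31, Rational(6, 7))) = Mul(33, Rational(223, 7)) = Rational(7359, 7)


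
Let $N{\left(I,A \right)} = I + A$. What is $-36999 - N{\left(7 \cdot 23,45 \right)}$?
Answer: $-37205$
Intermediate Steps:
$N{\left(I,A \right)} = A + I$
$-36999 - N{\left(7 \cdot 23,45 \right)} = -36999 - \left(45 + 7 \cdot 23\right) = -36999 - \left(45 + 161\right) = -36999 - 206 = -37205$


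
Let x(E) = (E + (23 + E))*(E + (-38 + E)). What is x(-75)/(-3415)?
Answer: -23876/3415 ≈ -6.9915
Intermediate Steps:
x(E) = (-38 + 2*E)*(23 + 2*E) (x(E) = (23 + 2*E)*(-38 + 2*E) = (-38 + 2*E)*(23 + 2*E))
x(-75)/(-3415) = (-874 - 30*(-75) + 4*(-75)²)/(-3415) = (-874 + 2250 + 4*5625)*(-1/3415) = (-874 + 2250 + 22500)*(-1/3415) = 23876*(-1/3415) = -23876/3415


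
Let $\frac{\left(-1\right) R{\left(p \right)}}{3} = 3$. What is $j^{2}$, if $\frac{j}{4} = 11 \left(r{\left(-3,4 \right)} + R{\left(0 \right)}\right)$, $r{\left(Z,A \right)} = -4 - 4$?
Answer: $559504$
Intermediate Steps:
$r{\left(Z,A \right)} = -8$ ($r{\left(Z,A \right)} = -4 - 4 = -8$)
$R{\left(p \right)} = -9$ ($R{\left(p \right)} = \left(-3\right) 3 = -9$)
$j = -748$ ($j = 4 \cdot 11 \left(-8 - 9\right) = 4 \cdot 11 \left(-17\right) = 4 \left(-187\right) = -748$)
$j^{2} = \left(-748\right)^{2} = 559504$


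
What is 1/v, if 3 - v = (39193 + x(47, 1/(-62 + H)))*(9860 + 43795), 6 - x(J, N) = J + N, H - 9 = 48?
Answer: -1/2100711288 ≈ -4.7603e-10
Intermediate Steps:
H = 57 (H = 9 + 48 = 57)
x(J, N) = 6 - J - N (x(J, N) = 6 - (J + N) = 6 + (-J - N) = 6 - J - N)
v = -2100711288 (v = 3 - (39193 + (6 - 1*47 - 1/(-62 + 57)))*(9860 + 43795) = 3 - (39193 + (6 - 47 - 1/(-5)))*53655 = 3 - (39193 + (6 - 47 - 1*(-⅕)))*53655 = 3 - (39193 + (6 - 47 + ⅕))*53655 = 3 - (39193 - 204/5)*53655 = 3 - 195761*53655/5 = 3 - 1*2100711291 = 3 - 2100711291 = -2100711288)
1/v = 1/(-2100711288) = -1/2100711288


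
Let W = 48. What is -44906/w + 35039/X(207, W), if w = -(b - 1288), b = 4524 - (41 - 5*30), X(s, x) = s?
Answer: 42166999/230805 ≈ 182.70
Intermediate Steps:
b = 4633 (b = 4524 - (41 - 150) = 4524 - 1*(-109) = 4524 + 109 = 4633)
w = -3345 (w = -(4633 - 1288) = -1*3345 = -3345)
-44906/w + 35039/X(207, W) = -44906/(-3345) + 35039/207 = -44906*(-1/3345) + 35039*(1/207) = 44906/3345 + 35039/207 = 42166999/230805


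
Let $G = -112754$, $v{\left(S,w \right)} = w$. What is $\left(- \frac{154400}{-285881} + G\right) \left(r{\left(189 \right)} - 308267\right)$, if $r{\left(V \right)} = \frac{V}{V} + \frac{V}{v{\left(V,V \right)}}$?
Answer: $\frac{9936636166238610}{285881} \approx 3.4758 \cdot 10^{10}$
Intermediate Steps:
$r{\left(V \right)} = 2$ ($r{\left(V \right)} = \frac{V}{V} + \frac{V}{V} = 1 + 1 = 2$)
$\left(- \frac{154400}{-285881} + G\right) \left(r{\left(189 \right)} - 308267\right) = \left(- \frac{154400}{-285881} - 112754\right) \left(2 - 308267\right) = \left(\left(-154400\right) \left(- \frac{1}{285881}\right) - 112754\right) \left(-308265\right) = \left(\frac{154400}{285881} - 112754\right) \left(-308265\right) = \left(- \frac{32234071874}{285881}\right) \left(-308265\right) = \frac{9936636166238610}{285881}$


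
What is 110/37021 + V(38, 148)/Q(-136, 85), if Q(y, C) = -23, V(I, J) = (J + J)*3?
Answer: -32872118/851483 ≈ -38.606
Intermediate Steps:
V(I, J) = 6*J (V(I, J) = (2*J)*3 = 6*J)
110/37021 + V(38, 148)/Q(-136, 85) = 110/37021 + (6*148)/(-23) = 110*(1/37021) + 888*(-1/23) = 110/37021 - 888/23 = -32872118/851483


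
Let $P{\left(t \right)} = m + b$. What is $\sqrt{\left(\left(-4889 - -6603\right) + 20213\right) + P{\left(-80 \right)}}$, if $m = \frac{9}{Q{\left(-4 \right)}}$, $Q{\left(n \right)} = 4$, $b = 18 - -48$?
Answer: $\frac{\sqrt{87981}}{2} \approx 148.31$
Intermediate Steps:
$b = 66$ ($b = 18 + 48 = 66$)
$m = \frac{9}{4} \approx 2.25$
$P{\left(t \right)} = \frac{273}{4}$ ($P{\left(t \right)} = \frac{9}{4} + 66 = \frac{273}{4}$)
$\sqrt{\left(\left(-4889 - -6603\right) + 20213\right) + P{\left(-80 \right)}} = \sqrt{\left(\left(-4889 - -6603\right) + 20213\right) + \frac{273}{4}} = \sqrt{\left(\left(-4889 + 6603\right) + 20213\right) + \frac{273}{4}} = \sqrt{\left(1714 + 20213\right) + \frac{273}{4}} = \sqrt{21927 + \frac{273}{4}} = \sqrt{\frac{87981}{4}} = \frac{\sqrt{87981}}{2}$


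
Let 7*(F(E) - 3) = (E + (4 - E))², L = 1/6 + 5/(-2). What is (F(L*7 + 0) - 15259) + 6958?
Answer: -58070/7 ≈ -8295.7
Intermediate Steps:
L = -7/3 (L = 1*(⅙) + 5*(-½) = ⅙ - 5/2 = -7/3 ≈ -2.3333)
F(E) = 37/7 (F(E) = 3 + (E + (4 - E))²/7 = 3 + (⅐)*4² = 3 + (⅐)*16 = 3 + 16/7 = 37/7)
(F(L*7 + 0) - 15259) + 6958 = (37/7 - 15259) + 6958 = -106776/7 + 6958 = -58070/7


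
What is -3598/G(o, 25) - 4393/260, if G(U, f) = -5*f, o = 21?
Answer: 77271/6500 ≈ 11.888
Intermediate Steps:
-3598/G(o, 25) - 4393/260 = -3598/((-5*25)) - 4393/260 = -3598/(-125) - 4393*1/260 = -3598*(-1/125) - 4393/260 = 3598/125 - 4393/260 = 77271/6500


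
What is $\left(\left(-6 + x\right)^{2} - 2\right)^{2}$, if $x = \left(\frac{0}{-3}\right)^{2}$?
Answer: $1156$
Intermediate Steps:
$x = 0$ ($x = \left(0 \left(- \frac{1}{3}\right)\right)^{2} = 0^{2} = 0$)
$\left(\left(-6 + x\right)^{2} - 2\right)^{2} = \left(\left(-6 + 0\right)^{2} - 2\right)^{2} = \left(\left(-6\right)^{2} - 2\right)^{2} = \left(36 - 2\right)^{2} = 34^{2} = 1156$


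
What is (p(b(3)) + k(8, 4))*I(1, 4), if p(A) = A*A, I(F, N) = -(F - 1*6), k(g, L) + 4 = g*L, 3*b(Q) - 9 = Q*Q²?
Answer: 860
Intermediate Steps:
b(Q) = 3 + Q³/3 (b(Q) = 3 + (Q*Q²)/3 = 3 + Q³/3)
k(g, L) = -4 + L*g (k(g, L) = -4 + g*L = -4 + L*g)
I(F, N) = 6 - F (I(F, N) = -(F - 6) = -(-6 + F) = 6 - F)
p(A) = A²
(p(b(3)) + k(8, 4))*I(1, 4) = ((3 + (⅓)*3³)² + (-4 + 4*8))*(6 - 1*1) = ((3 + (⅓)*27)² + (-4 + 32))*(6 - 1) = ((3 + 9)² + 28)*5 = (12² + 28)*5 = (144 + 28)*5 = 172*5 = 860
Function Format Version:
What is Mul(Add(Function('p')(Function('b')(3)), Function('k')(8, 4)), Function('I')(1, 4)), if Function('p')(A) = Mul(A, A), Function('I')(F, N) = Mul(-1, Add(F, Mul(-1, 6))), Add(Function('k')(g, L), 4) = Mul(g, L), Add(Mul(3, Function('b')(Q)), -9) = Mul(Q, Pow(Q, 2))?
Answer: 860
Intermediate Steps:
Function('b')(Q) = Add(3, Mul(Rational(1, 3), Pow(Q, 3))) (Function('b')(Q) = Add(3, Mul(Rational(1, 3), Mul(Q, Pow(Q, 2)))) = Add(3, Mul(Rational(1, 3), Pow(Q, 3))))
Function('k')(g, L) = Add(-4, Mul(L, g)) (Function('k')(g, L) = Add(-4, Mul(g, L)) = Add(-4, Mul(L, g)))
Function('I')(F, N) = Add(6, Mul(-1, F)) (Function('I')(F, N) = Mul(-1, Add(F, -6)) = Mul(-1, Add(-6, F)) = Add(6, Mul(-1, F)))
Function('p')(A) = Pow(A, 2)
Mul(Add(Function('p')(Function('b')(3)), Function('k')(8, 4)), Function('I')(1, 4)) = Mul(Add(Pow(Add(3, Mul(Rational(1, 3), Pow(3, 3))), 2), Add(-4, Mul(4, 8))), Add(6, Mul(-1, 1))) = Mul(Add(Pow(Add(3, Mul(Rational(1, 3), 27)), 2), Add(-4, 32)), Add(6, -1)) = Mul(Add(Pow(Add(3, 9), 2), 28), 5) = Mul(Add(Pow(12, 2), 28), 5) = Mul(Add(144, 28), 5) = Mul(172, 5) = 860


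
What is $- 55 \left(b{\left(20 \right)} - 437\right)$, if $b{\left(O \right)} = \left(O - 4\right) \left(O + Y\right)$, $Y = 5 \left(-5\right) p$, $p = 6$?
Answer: $138435$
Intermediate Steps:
$Y = -150$ ($Y = 5 \left(-5\right) 6 = \left(-25\right) 6 = -150$)
$b{\left(O \right)} = \left(-150 + O\right) \left(-4 + O\right)$ ($b{\left(O \right)} = \left(O - 4\right) \left(O - 150\right) = \left(-4 + O\right) \left(-150 + O\right) = \left(-150 + O\right) \left(-4 + O\right)$)
$- 55 \left(b{\left(20 \right)} - 437\right) = - 55 \left(\left(600 + 20^{2} - 3080\right) - 437\right) = - 55 \left(\left(600 + 400 - 3080\right) - 437\right) = - 55 \left(-2080 - 437\right) = \left(-55\right) \left(-2517\right) = 138435$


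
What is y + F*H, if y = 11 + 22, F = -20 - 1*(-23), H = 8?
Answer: 57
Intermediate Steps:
F = 3 (F = -20 + 23 = 3)
y = 33
y + F*H = 33 + 3*8 = 33 + 24 = 57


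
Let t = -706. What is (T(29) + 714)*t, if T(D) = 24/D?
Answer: -14635380/29 ≈ -5.0467e+5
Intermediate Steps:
(T(29) + 714)*t = (24/29 + 714)*(-706) = (20730/29)*(-706) = -14635380/29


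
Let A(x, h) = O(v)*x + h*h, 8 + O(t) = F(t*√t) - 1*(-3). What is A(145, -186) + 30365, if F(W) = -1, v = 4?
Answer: 64091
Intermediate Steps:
O(t) = -6 (O(t) = -8 + (-1 - 1*(-3)) = -8 + (-1 + 3) = -8 + 2 = -6)
A(x, h) = h² - 6*x (A(x, h) = -6*x + h*h = -6*x + h² = h² - 6*x)
A(145, -186) + 30365 = ((-186)² - 6*145) + 30365 = (34596 - 870) + 30365 = 33726 + 30365 = 64091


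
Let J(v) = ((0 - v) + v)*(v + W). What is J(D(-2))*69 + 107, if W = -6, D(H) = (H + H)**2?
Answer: 107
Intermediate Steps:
D(H) = 4*H**2 (D(H) = (2*H)**2 = 4*H**2)
J(v) = 0 (J(v) = ((0 - v) + v)*(v - 6) = (-v + v)*(-6 + v) = 0*(-6 + v) = 0)
J(D(-2))*69 + 107 = 0*69 + 107 = 0 + 107 = 107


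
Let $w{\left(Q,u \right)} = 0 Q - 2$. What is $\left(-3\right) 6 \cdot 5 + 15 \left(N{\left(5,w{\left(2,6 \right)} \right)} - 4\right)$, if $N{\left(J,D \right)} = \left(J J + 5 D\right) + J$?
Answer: $150$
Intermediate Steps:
$w{\left(Q,u \right)} = -2$ ($w{\left(Q,u \right)} = 0 - 2 = -2$)
$N{\left(J,D \right)} = J + J^{2} + 5 D$ ($N{\left(J,D \right)} = \left(J^{2} + 5 D\right) + J = J + J^{2} + 5 D$)
$\left(-3\right) 6 \cdot 5 + 15 \left(N{\left(5,w{\left(2,6 \right)} \right)} - 4\right) = \left(-3\right) 6 \cdot 5 + 15 \left(\left(5 + 5^{2} + 5 \left(-2\right)\right) - 4\right) = \left(-18\right) 5 + 15 \left(\left(5 + 25 - 10\right) - 4\right) = -90 + 15 \left(20 - 4\right) = -90 + 15 \cdot 16 = -90 + 240 = 150$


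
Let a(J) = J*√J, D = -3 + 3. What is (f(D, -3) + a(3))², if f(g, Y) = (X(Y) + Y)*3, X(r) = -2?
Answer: 252 - 90*√3 ≈ 96.115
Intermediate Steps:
D = 0
f(g, Y) = -6 + 3*Y (f(g, Y) = (-2 + Y)*3 = -6 + 3*Y)
a(J) = J^(3/2)
(f(D, -3) + a(3))² = ((-6 + 3*(-3)) + 3^(3/2))² = ((-6 - 9) + 3*√3)² = (-15 + 3*√3)²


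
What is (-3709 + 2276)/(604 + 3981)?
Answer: -1433/4585 ≈ -0.31254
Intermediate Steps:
(-3709 + 2276)/(604 + 3981) = -1433/4585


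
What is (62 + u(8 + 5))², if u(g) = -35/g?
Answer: 594441/169 ≈ 3517.4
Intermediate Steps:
(62 + u(8 + 5))² = (62 - 35/(8 + 5))² = (62 - 35/13)² = (771/13)² = 594441/169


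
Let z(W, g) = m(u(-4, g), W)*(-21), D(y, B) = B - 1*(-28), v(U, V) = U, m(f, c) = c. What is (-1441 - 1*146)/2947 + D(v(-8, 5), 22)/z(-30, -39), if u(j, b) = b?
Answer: -12178/26523 ≈ -0.45915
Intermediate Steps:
D(y, B) = 28 + B (D(y, B) = B + 28 = 28 + B)
z(W, g) = -21*W (z(W, g) = W*(-21) = -21*W)
(-1441 - 1*146)/2947 + D(v(-8, 5), 22)/z(-30, -39) = (-1441 - 1*146)/2947 + (28 + 22)/((-21*(-30))) = (-1441 - 146)*(1/2947) + 50/630 = -1587*1/2947 + 50*(1/630) = -1587/2947 + 5/63 = -12178/26523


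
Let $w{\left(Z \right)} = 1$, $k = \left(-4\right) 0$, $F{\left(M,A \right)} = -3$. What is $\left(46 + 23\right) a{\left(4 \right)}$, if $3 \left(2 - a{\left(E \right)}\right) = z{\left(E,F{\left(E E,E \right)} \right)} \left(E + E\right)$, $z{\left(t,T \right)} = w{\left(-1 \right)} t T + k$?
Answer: $2346$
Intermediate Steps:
$k = 0$
$z{\left(t,T \right)} = T t$ ($z{\left(t,T \right)} = 1 t T + 0 = t T + 0 = T t + 0 = T t$)
$a{\left(E \right)} = 2 + 2 E^{2}$ ($a{\left(E \right)} = 2 - \frac{- 3 E \left(E + E\right)}{3} = 2 - \frac{- 3 E 2 E}{3} = 2 - \frac{\left(-6\right) E^{2}}{3} = 2 + 2 E^{2}$)
$\left(46 + 23\right) a{\left(4 \right)} = \left(46 + 23\right) \left(2 + 2 \cdot 4^{2}\right) = 69 \left(2 + 2 \cdot 16\right) = 69 \left(2 + 32\right) = 69 \cdot 34 = 2346$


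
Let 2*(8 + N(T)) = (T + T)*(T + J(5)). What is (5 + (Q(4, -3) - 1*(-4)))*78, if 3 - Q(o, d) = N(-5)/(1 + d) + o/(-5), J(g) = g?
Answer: 3432/5 ≈ 686.40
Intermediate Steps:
N(T) = -8 + T*(5 + T) (N(T) = -8 + ((T + T)*(T + 5))/2 = -8 + ((2*T)*(5 + T))/2 = -8 + (2*T*(5 + T))/2 = -8 + T*(5 + T))
Q(o, d) = 3 + 8/(1 + d) + o/5 (Q(o, d) = 3 - ((-8 + (-5)**2 + 5*(-5))/(1 + d) + o/(-5)) = 3 - ((-8 + 25 - 25)/(1 + d) + o*(-1/5)) = 3 - (-8/(1 + d) - o/5) = 3 + (8/(1 + d) + o/5) = 3 + 8/(1 + d) + o/5)
(5 + (Q(4, -3) - 1*(-4)))*78 = (5 + ((55 + 4 + 15*(-3) - 3*4)/(5*(1 - 3)) - 1*(-4)))*78 = (5 + ((1/5)*(55 + 4 - 45 - 12)/(-2) + 4))*78 = (5 + ((1/5)*(-1/2)*2 + 4))*78 = (5 + (-1/5 + 4))*78 = (5 + 19/5)*78 = (44/5)*78 = 3432/5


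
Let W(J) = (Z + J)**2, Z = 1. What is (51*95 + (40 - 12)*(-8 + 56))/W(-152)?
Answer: 6189/22801 ≈ 0.27144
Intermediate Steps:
W(J) = (1 + J)**2
(51*95 + (40 - 12)*(-8 + 56))/W(-152) = (51*95 + (40 - 12)*(-8 + 56))/((1 - 152)**2) = (4845 + 28*48)/((-151)**2) = (4845 + 1344)/22801 = 6189*(1/22801) = 6189/22801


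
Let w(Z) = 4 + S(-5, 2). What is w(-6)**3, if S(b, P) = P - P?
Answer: 64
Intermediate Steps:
S(b, P) = 0
w(Z) = 4 (w(Z) = 4 + 0 = 4)
w(-6)**3 = 4**3 = 64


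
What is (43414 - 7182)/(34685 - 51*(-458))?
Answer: 36232/58043 ≈ 0.62423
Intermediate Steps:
(43414 - 7182)/(34685 - 51*(-458)) = 36232/(34685 + 23358) = 36232/58043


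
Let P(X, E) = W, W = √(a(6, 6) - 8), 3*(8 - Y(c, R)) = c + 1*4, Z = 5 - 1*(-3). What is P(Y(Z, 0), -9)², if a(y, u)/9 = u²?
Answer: 316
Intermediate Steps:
Z = 8 (Z = 5 + 3 = 8)
a(y, u) = 9*u²
Y(c, R) = 20/3 - c/3 (Y(c, R) = 8 - (c + 1*4)/3 = 8 - (c + 4)/3 = 8 - (4 + c)/3 = 8 + (-4/3 - c/3) = 20/3 - c/3)
W = 2*√79 (W = √(9*6² - 8) = √(9*36 - 8) = √(324 - 8) = √316 = 2*√79 ≈ 17.776)
P(X, E) = 2*√79
P(Y(Z, 0), -9)² = (2*√79)² = 316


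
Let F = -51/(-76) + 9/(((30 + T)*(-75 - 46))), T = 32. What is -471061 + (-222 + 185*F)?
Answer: -134316145093/285076 ≈ -4.7116e+5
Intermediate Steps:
F = 190959/285076 (F = -51/(-76) + 9/(((30 + 32)*(-75 - 46))) = -51*(-1/76) + 9/((62*(-121))) = 51/76 + 9/(-7502) = 51/76 + 9*(-1/7502) = 51/76 - 9/7502 = 190959/285076 ≈ 0.66985)
-471061 + (-222 + 185*F) = -471061 + (-222 + 185*(190959/285076)) = -471061 + (-222 + 35327415/285076) = -471061 - 27959457/285076 = -134316145093/285076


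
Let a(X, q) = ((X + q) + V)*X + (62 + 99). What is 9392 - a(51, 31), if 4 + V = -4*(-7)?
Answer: 3825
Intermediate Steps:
V = 24 (V = -4 - 4*(-7) = -4 + 28 = 24)
a(X, q) = 161 + X*(24 + X + q) (a(X, q) = ((X + q) + 24)*X + (62 + 99) = (24 + X + q)*X + 161 = X*(24 + X + q) + 161 = 161 + X*(24 + X + q))
9392 - a(51, 31) = 9392 - (161 + 51**2 + 24*51 + 51*31) = 9392 - (161 + 2601 + 1224 + 1581) = 9392 - 1*5567 = 9392 - 5567 = 3825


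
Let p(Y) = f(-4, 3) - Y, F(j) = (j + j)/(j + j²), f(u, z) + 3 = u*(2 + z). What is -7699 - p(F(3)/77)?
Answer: -1182103/154 ≈ -7676.0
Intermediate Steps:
f(u, z) = -3 + u*(2 + z)
F(j) = 2*j/(j + j²) (F(j) = (2*j)/(j + j²) = 2*j/(j + j²))
p(Y) = -23 - Y (p(Y) = (-3 + 2*(-4) - 4*3) - Y = (-3 - 8 - 12) - Y = -23 - Y)
-7699 - p(F(3)/77) = -7699 - (-23 - 2/(1 + 3)/77) = -7699 - (-23 - 2/4/77) = -7699 - (-23 - 2*(¼)/77) = -7699 - (-23 - 1/(2*77)) = -7699 - (-23 - 1*1/154) = -7699 - (-23 - 1/154) = -7699 - 1*(-3543/154) = -7699 + 3543/154 = -1182103/154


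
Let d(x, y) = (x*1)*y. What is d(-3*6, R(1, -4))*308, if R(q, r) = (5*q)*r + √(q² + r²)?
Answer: 110880 - 5544*√17 ≈ 88022.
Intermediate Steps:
R(q, r) = √(q² + r²) + 5*q*r (R(q, r) = 5*q*r + √(q² + r²) = √(q² + r²) + 5*q*r)
d(x, y) = x*y
d(-3*6, R(1, -4))*308 = ((-3*6)*(√(1² + (-4)²) + 5*1*(-4)))*308 = -18*(√(1 + 16) - 20)*308 = -18*(√17 - 20)*308 = -18*(-20 + √17)*308 = (360 - 18*√17)*308 = 110880 - 5544*√17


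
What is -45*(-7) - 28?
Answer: 287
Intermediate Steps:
-45*(-7) - 28 = 315 - 28 = 287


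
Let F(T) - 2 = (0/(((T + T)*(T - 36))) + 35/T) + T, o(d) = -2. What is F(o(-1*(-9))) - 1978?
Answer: -3991/2 ≈ -1995.5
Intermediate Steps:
F(T) = 2 + T + 35/T (F(T) = 2 + ((0/(((T + T)*(T - 36))) + 35/T) + T) = 2 + ((0/(((2*T)*(-36 + T))) + 35/T) + T) = 2 + ((0/((2*T*(-36 + T))) + 35/T) + T) = 2 + ((0*(1/(2*T*(-36 + T))) + 35/T) + T) = 2 + ((0 + 35/T) + T) = 2 + (35/T + T) = 2 + (T + 35/T) = 2 + T + 35/T)
F(o(-1*(-9))) - 1978 = (2 - 2 + 35/(-2)) - 1978 = (2 - 2 + 35*(-½)) - 1978 = (2 - 2 - 35/2) - 1978 = -35/2 - 1978 = -3991/2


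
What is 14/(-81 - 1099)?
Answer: -7/590 ≈ -0.011864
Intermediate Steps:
14/(-81 - 1099) = 14/(-1180) = 14*(-1/1180) = -7/590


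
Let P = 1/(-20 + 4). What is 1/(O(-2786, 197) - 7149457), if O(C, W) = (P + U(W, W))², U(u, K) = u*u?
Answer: 256/383739948257 ≈ 6.6712e-10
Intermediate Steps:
P = -1/16 (P = 1/(-16) = -1/16 ≈ -0.062500)
U(u, K) = u²
O(C, W) = (-1/16 + W²)²
1/(O(-2786, 197) - 7149457) = 1/((-1 + 16*197²)²/256 - 7149457) = 1/((-1 + 16*38809)²/256 - 7149457) = 1/((-1 + 620944)²/256 - 7149457) = 1/((1/256)*620943² - 7149457) = 1/((1/256)*385570209249 - 7149457) = 1/(385570209249/256 - 7149457) = 1/(383739948257/256) = 256/383739948257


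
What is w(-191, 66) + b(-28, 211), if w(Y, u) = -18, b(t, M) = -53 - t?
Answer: -43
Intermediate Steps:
w(-191, 66) + b(-28, 211) = -18 + (-53 - 1*(-28)) = -18 + (-53 + 28) = -18 - 25 = -43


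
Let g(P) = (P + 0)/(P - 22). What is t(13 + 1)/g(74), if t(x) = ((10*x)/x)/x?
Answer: 130/259 ≈ 0.50193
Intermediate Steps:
g(P) = P/(-22 + P)
t(x) = 10/x
t(13 + 1)/g(74) = (10/(13 + 1))/((74/(-22 + 74))) = (10/14)/((74/52)) = (10*(1/14))/((74*(1/52))) = 5/(7*(37/26)) = (5/7)*(26/37) = 130/259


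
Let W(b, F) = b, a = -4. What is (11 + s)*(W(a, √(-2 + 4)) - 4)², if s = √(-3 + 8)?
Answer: 704 + 64*√5 ≈ 847.11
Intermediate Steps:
s = √5 ≈ 2.2361
(11 + s)*(W(a, √(-2 + 4)) - 4)² = (11 + √5)*(-4 - 4)² = (11 + √5)*(-8)² = (11 + √5)*64 = 704 + 64*√5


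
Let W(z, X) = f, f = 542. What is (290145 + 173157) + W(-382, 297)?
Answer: 463844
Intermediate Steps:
W(z, X) = 542
(290145 + 173157) + W(-382, 297) = (290145 + 173157) + 542 = 463302 + 542 = 463844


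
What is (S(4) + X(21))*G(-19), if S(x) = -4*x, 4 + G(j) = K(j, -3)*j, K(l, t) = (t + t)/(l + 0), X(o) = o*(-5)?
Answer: 1210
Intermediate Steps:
X(o) = -5*o
K(l, t) = 2*t/l (K(l, t) = (2*t)/l = 2*t/l)
G(j) = -10 (G(j) = -4 + (2*(-3)/j)*j = -4 + (-6/j)*j = -4 - 6 = -10)
(S(4) + X(21))*G(-19) = (-4*4 - 5*21)*(-10) = (-16 - 105)*(-10) = -121*(-10) = 1210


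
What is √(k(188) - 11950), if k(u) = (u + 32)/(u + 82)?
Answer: 2*I*√241971/9 ≈ 109.31*I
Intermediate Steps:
k(u) = (32 + u)/(82 + u)
√(k(188) - 11950) = √((32 + 188)/(82 + 188) - 11950) = √(220/270 - 11950) = √((1/270)*220 - 11950) = √(22/27 - 11950) = √(-322628/27) = 2*I*√241971/9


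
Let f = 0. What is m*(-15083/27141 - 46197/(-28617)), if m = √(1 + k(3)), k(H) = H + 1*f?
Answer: 548135044/258897999 ≈ 2.1172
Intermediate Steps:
k(H) = H (k(H) = H + 1*0 = H + 0 = H)
m = 2 (m = √(1 + 3) = √4 = 2)
m*(-15083/27141 - 46197/(-28617)) = 2*(-15083/27141 - 46197/(-28617)) = 2*(-15083*1/27141 - 46197*(-1/28617)) = 2*(-15083/27141 + 15399/9539) = 2*(274067522/258897999) = 548135044/258897999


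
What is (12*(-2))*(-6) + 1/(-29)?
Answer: 4175/29 ≈ 143.97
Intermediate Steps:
(12*(-2))*(-6) + 1/(-29) = -24*(-6) - 1/29 = 144 - 1/29 = 4175/29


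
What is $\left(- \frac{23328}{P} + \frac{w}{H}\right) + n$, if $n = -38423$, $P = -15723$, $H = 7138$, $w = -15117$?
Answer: $- \frac{479146022081}{12470086} \approx -38424.0$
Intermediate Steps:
$\left(- \frac{23328}{P} + \frac{w}{H}\right) + n = \left(- \frac{23328}{-15723} - \frac{15117}{7138}\right) - 38423 = \left(\left(-23328\right) \left(- \frac{1}{15723}\right) - \frac{15117}{7138}\right) - 38423 = \left(\frac{2592}{1747} - \frac{15117}{7138}\right) - 38423 = - \frac{7907703}{12470086} - 38423 = - \frac{479146022081}{12470086}$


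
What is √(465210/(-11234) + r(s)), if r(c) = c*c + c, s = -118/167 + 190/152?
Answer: I*√571202584571523/3752156 ≈ 6.3696*I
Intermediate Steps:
s = 363/668 (s = -118*1/167 + 190*(1/152) = -118/167 + 5/4 = 363/668 ≈ 0.54341)
r(c) = c + c² (r(c) = c² + c = c + c²)
√(465210/(-11234) + r(s)) = √(465210/(-11234) + 363*(1 + 363/668)/668) = √(465210*(-1/11234) + (363/668)*(1031/668)) = √(-232605/5617 + 374253/446224) = √(-101691754419/2506440208) = I*√571202584571523/3752156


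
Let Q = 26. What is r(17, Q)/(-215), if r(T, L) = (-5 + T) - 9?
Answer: -3/215 ≈ -0.013953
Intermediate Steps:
r(T, L) = -14 + T
r(17, Q)/(-215) = (-14 + 17)/(-215) = 3*(-1/215) = -3/215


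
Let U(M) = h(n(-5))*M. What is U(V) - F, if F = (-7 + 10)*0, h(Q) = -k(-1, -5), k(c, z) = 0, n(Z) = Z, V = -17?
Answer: 0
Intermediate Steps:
h(Q) = 0 (h(Q) = -1*0 = 0)
U(M) = 0 (U(M) = 0*M = 0)
F = 0 (F = 3*0 = 0)
U(V) - F = 0 - 1*0 = 0 + 0 = 0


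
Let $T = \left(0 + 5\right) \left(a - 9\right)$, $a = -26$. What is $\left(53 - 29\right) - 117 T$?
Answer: $20499$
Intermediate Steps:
$T = -175$ ($T = \left(0 + 5\right) \left(-26 - 9\right) = 5 \left(-35\right) = -175$)
$\left(53 - 29\right) - 117 T = \left(53 - 29\right) - -20475 = 24 + 20475 = 20499$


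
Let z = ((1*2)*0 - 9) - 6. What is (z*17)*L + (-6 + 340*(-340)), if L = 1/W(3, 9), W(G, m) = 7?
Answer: -809497/7 ≈ -1.1564e+5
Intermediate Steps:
z = -15 (z = (2*0 - 9) - 6 = (0 - 9) - 6 = -9 - 6 = -15)
L = ⅐ (L = 1/7 = ⅐ ≈ 0.14286)
(z*17)*L + (-6 + 340*(-340)) = -15*17*(⅐) + (-6 + 340*(-340)) = -255*⅐ + (-6 - 115600) = -255/7 - 115606 = -809497/7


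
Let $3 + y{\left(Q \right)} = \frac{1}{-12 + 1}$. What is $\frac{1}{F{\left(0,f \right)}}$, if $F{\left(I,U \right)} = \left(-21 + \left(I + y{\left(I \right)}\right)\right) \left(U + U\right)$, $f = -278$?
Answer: $\frac{11}{147340} \approx 7.4657 \cdot 10^{-5}$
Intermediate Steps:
$y{\left(Q \right)} = - \frac{34}{11}$ ($y{\left(Q \right)} = -3 + \frac{1}{-12 + 1} = -3 + \frac{1}{-11} = -3 - \frac{1}{11} = - \frac{34}{11}$)
$F{\left(I,U \right)} = 2 U \left(- \frac{265}{11} + I\right)$ ($F{\left(I,U \right)} = \left(-21 + \left(I - \frac{34}{11}\right)\right) \left(U + U\right) = \left(-21 + \left(- \frac{34}{11} + I\right)\right) 2 U = \left(- \frac{265}{11} + I\right) 2 U = 2 U \left(- \frac{265}{11} + I\right)$)
$\frac{1}{F{\left(0,f \right)}} = \frac{1}{\frac{2}{11} \left(-278\right) \left(-265 + 11 \cdot 0\right)} = \frac{1}{\frac{2}{11} \left(-278\right) \left(-265 + 0\right)} = \frac{1}{\frac{2}{11} \left(-278\right) \left(-265\right)} = \frac{1}{\frac{147340}{11}} = \frac{11}{147340}$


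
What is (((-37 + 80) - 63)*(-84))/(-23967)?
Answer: -560/7989 ≈ -0.070096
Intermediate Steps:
(((-37 + 80) - 63)*(-84))/(-23967) = ((43 - 63)*(-84))*(-1/23967) = -20*(-84)*(-1/23967) = 1680*(-1/23967) = -560/7989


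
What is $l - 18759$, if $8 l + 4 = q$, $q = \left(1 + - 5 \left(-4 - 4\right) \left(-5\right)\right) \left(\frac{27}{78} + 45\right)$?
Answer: $- \frac{4136597}{208} \approx -19888.0$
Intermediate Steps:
$q = - \frac{234621}{26}$ ($q = \left(1 + \left(-5\right) \left(-8\right) \left(-5\right)\right) \left(27 \cdot \frac{1}{78} + 45\right) = \left(1 + 40 \left(-5\right)\right) \left(\frac{9}{26} + 45\right) = \left(1 - 200\right) \frac{1179}{26} = \left(-199\right) \frac{1179}{26} = - \frac{234621}{26} \approx -9023.9$)
$l = - \frac{234725}{208}$ ($l = - \frac{1}{2} + \frac{1}{8} \left(- \frac{234621}{26}\right) = - \frac{1}{2} - \frac{234621}{208} = - \frac{234725}{208} \approx -1128.5$)
$l - 18759 = - \frac{234725}{208} - 18759 = - \frac{4136597}{208}$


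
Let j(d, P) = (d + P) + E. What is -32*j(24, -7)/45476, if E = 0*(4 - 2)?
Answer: -136/11369 ≈ -0.011962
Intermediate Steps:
E = 0 (E = 0*2 = 0)
j(d, P) = P + d (j(d, P) = (d + P) + 0 = (P + d) + 0 = P + d)
-32*j(24, -7)/45476 = -32*(-7 + 24)/45476 = -32*17*(1/45476) = -544*1/45476 = -136/11369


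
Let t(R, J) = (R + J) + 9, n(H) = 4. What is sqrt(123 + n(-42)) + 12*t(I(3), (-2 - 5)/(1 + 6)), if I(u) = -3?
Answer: 60 + sqrt(127) ≈ 71.269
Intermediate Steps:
t(R, J) = 9 + J + R (t(R, J) = (J + R) + 9 = 9 + J + R)
sqrt(123 + n(-42)) + 12*t(I(3), (-2 - 5)/(1 + 6)) = sqrt(123 + 4) + 12*(9 + (-2 - 5)/(1 + 6) - 3) = sqrt(127) + 12*(9 - 7/7 - 3) = sqrt(127) + 12*(9 - 7*1/7 - 3) = sqrt(127) + 12*(9 - 1 - 3) = sqrt(127) + 12*5 = sqrt(127) + 60 = 60 + sqrt(127)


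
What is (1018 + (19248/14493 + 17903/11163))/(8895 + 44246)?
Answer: 55057276355/2865811920873 ≈ 0.019212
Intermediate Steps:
(1018 + (19248/14493 + 17903/11163))/(8895 + 44246) = (1018 + (19248*(1/14493) + 17903*(1/11163)))/53141 = (1018 + (6416/4831 + 17903/11163))*(1/53141) = (1018 + 158111201/53928453)*(1/53141) = (55057276355/53928453)*(1/53141) = 55057276355/2865811920873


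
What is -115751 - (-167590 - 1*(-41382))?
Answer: 10457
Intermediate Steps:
-115751 - (-167590 - 1*(-41382)) = -115751 - (-167590 + 41382) = -115751 - 1*(-126208) = -115751 + 126208 = 10457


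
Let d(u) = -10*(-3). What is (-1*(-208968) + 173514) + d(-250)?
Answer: 382512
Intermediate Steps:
d(u) = 30
(-1*(-208968) + 173514) + d(-250) = (-1*(-208968) + 173514) + 30 = (208968 + 173514) + 30 = 382482 + 30 = 382512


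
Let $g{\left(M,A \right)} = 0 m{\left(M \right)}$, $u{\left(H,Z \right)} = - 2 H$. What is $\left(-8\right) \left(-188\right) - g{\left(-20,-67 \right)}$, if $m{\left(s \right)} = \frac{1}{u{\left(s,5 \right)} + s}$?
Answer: $1504$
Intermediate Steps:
$m{\left(s \right)} = - \frac{1}{s}$ ($m{\left(s \right)} = \frac{1}{- 2 s + s} = \frac{1}{\left(-1\right) s} = - \frac{1}{s}$)
$g{\left(M,A \right)} = 0$ ($g{\left(M,A \right)} = 0 \left(- \frac{1}{M}\right) = 0$)
$\left(-8\right) \left(-188\right) - g{\left(-20,-67 \right)} = \left(-8\right) \left(-188\right) - 0 = 1504 + 0 = 1504$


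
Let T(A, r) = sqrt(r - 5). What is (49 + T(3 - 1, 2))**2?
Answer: (49 + I*sqrt(3))**2 ≈ 2398.0 + 169.74*I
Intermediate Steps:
T(A, r) = sqrt(-5 + r)
(49 + T(3 - 1, 2))**2 = (49 + sqrt(-5 + 2))**2 = (49 + sqrt(-3))**2 = (49 + I*sqrt(3))**2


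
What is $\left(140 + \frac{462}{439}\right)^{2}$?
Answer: $\frac{3834334084}{192721} \approx 19896.0$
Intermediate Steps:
$\left(140 + \frac{462}{439}\right)^{2} = \left(\frac{61922}{439}\right)^{2} = \frac{3834334084}{192721}$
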